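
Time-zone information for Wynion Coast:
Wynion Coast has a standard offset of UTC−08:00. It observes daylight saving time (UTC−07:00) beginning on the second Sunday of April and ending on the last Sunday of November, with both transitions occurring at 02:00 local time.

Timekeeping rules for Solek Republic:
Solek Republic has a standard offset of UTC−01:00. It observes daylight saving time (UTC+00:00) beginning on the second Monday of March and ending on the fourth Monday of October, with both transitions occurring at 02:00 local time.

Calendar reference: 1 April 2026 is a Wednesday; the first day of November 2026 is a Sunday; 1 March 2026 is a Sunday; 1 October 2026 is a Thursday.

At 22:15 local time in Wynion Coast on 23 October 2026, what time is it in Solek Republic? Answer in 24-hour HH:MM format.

1 April 2026 is a Wednesday, so the first Sunday is April 5 and the second is April 12.
1 November 2026 is a Sunday, so Sundays fall on 1, 8, 15, 22, 29; the last is November 29.
Daylight saving runs 12 April – 29 November; 23 October 2026 is inside that window, so Wynion Coast is at UTC−07:00.
22:15 Wynion Coast + 7h = 05:15 UTC (rolling into the next day, 24 October 2026).
1 March 2026 is a Sunday, so the first Monday is March 2 and the second is March 9.
1 October 2026 is a Thursday, so the first Monday is October 5 and the fourth is October 26.
At the standard offset (UTC−01:00), 05:15 UTC − 1h = 04:15 Solek Republic standard time.
The standard-time date in Solek Republic, 24 October 2026, lies within the daylight-saving period (9 March – 26 October), so Solek Republic is on daylight time, UTC+00:00.
05:15 UTC + 0h = 05:15 Solek Republic.

05:15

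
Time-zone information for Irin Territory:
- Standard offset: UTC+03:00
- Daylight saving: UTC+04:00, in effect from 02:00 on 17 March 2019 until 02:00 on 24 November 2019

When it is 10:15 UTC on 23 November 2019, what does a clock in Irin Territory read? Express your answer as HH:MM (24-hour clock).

At the standard offset (UTC+03:00), 10:15 UTC + 3h = 13:15 Irin Territory standard time.
The standard-time date in Irin Territory, 23 November 2019, falls between 17 March and 24 November, so daylight saving is in effect and Irin Territory is at UTC+04:00.
10:15 UTC + 4h = 14:15 local.

14:15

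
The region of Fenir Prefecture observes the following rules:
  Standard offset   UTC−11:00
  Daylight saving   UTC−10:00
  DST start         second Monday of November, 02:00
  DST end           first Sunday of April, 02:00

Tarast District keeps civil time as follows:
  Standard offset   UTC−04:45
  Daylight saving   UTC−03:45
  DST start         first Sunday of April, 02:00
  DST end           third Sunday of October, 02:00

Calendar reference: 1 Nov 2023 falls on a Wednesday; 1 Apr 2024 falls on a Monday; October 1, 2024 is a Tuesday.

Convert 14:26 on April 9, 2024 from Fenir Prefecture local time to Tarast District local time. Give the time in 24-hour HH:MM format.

1 November 2023 is a Wednesday, so the first Monday is November 6 and the second is November 13.
1 April 2024 is a Monday, so the first Sunday is April 7.
April 9, 2024 is outside the daylight-saving period (13 November 2023 – 7 April 2024), so Fenir Prefecture is on standard time, UTC−11:00.
14:26 Fenir Prefecture + 11h = 01:26 UTC (rolling into the next day, 10 April 2024).
1 April 2024 is a Monday, so the first Sunday is April 7.
1 October 2024 is a Tuesday, so the first Sunday is October 6 and the third is October 20.
At the standard offset (UTC−04:45), 01:26 UTC − 4h45m = 20:41 Tarast District standard time (rolling into the previous day, 9 April 2024).
The standard-time date in Tarast District, April 9, 2024, falls between 7 April and 20 October, so daylight saving is in effect and Tarast District is at UTC−03:45.
01:26 UTC − 3h45m = 21:41 Tarast District (rolling into the previous day, 9 April 2024).

21:41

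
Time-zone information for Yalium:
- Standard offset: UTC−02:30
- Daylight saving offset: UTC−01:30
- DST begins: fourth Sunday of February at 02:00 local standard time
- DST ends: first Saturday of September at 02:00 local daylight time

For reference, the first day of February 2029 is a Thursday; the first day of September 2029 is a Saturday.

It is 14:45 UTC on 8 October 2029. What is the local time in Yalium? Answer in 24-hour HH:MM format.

1 February 2029 is a Thursday, so the first Sunday is February 4 and the fourth is February 25.
1 September 2029 is a Saturday, so the first Saturday is September 1.
At the standard offset (UTC−02:30), 14:45 UTC − 2h30m = 12:15 Yalium standard time.
The standard-time date in Yalium, 8 October 2029, is outside the daylight-saving period (25 February – 1 September), so Yalium is on standard time, UTC−02:30.
14:45 UTC − 2h30m = 12:15 local.

12:15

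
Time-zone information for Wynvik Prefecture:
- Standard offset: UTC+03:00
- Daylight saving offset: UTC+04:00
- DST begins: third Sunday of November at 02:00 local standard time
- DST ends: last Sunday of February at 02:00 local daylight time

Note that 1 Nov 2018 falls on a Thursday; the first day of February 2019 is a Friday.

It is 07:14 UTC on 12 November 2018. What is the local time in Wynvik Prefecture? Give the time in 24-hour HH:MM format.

1 November 2018 is a Thursday, so the first Sunday is November 4 and the third is November 18.
1 February 2019 is a Friday, so Sundays fall on 3, 10, 17, 24; the last is February 24.
At the standard offset (UTC+03:00), 07:14 UTC + 3h = 10:14 Wynvik Prefecture standard time.
The standard-time date in Wynvik Prefecture, 12 November 2018, does not fall between 18 November 2018 and 24 February 2019, so daylight saving is not in effect and Wynvik Prefecture is at UTC+03:00.
07:14 UTC + 3h = 10:14 local.

10:14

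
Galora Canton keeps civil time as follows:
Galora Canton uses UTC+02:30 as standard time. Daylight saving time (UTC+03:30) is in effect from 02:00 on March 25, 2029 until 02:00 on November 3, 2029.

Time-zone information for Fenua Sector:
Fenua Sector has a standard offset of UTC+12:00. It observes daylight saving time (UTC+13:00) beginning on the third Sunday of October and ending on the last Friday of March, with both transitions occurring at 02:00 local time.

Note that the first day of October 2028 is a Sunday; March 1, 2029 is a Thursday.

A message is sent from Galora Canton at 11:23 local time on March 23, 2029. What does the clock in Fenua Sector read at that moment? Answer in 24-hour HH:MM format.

21:53

March 23, 2029 does not fall between 25 March and 3 November, so daylight saving is not in effect and Galora Canton is at UTC+02:30.
11:23 Galora Canton − 2h30m = 08:53 UTC.
1 October 2028 is a Sunday, so the first Sunday is October 1 and the third is October 15.
1 March 2029 is a Thursday, so Fridays fall on 2, 9, 16, 23, 30; the last is March 30.
At the standard offset (UTC+12:00), 08:53 UTC + 12h = 20:53 Fenua Sector standard time.
Daylight saving runs 15 October 2028 – 30 March 2029; the standard-time date in Fenua Sector, March 23, 2029, is inside that window, so Fenua Sector is at UTC+13:00.
08:53 UTC + 13h = 21:53 Fenua Sector.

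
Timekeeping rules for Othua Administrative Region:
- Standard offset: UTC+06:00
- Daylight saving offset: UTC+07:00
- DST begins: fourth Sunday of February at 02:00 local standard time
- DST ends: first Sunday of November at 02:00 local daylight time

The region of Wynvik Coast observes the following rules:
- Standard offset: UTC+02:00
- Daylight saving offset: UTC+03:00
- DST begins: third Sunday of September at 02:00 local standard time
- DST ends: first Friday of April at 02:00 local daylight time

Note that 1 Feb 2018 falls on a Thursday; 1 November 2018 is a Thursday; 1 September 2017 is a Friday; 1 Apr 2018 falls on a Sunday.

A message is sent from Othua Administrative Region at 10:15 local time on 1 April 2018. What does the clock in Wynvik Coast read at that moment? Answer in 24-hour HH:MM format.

06:15

1 February 2018 is a Thursday, so the first Sunday is February 4 and the fourth is February 25.
1 November 2018 is a Thursday, so the first Sunday is November 4.
1 April 2018 falls between 25 February and 4 November, so daylight saving is in effect and Othua Administrative Region is at UTC+07:00.
10:15 Othua Administrative Region − 7h = 03:15 UTC.
1 September 2017 is a Friday, so the first Sunday is September 3 and the third is September 17.
1 April 2018 is a Sunday, so the first Friday is April 6.
At the standard offset (UTC+02:00), 03:15 UTC + 2h = 05:15 Wynvik Coast standard time.
Daylight saving runs 17 September 2017 – 6 April 2018; the standard-time date in Wynvik Coast, 1 April 2018, is inside that window, so Wynvik Coast is at UTC+03:00.
03:15 UTC + 3h = 06:15 Wynvik Coast.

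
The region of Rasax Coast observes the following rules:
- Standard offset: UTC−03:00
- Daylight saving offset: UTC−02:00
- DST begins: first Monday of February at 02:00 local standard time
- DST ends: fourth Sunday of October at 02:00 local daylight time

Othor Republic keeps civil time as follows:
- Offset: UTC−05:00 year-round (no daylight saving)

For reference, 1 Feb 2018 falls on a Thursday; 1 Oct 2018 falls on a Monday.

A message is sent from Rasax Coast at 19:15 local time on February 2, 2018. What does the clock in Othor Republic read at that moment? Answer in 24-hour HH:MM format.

1 February 2018 is a Thursday, so the first Monday is February 5.
1 October 2018 is a Monday, so the first Sunday is October 7 and the fourth is October 28.
February 2, 2018 is outside the daylight-saving period (5 February – 28 October), so Rasax Coast is on standard time, UTC−03:00.
19:15 Rasax Coast + 3h = 22:15 UTC.
Othor Republic has no daylight saving, so its offset is UTC−05:00 year-round.
22:15 UTC − 5h = 17:15 Othor Republic.

17:15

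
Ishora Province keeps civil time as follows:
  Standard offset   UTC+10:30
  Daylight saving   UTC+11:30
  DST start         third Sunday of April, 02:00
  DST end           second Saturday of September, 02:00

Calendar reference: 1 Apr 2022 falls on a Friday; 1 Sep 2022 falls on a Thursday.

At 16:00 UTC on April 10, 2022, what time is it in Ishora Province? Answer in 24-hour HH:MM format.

1 April 2022 is a Friday, so the first Sunday is April 3 and the third is April 17.
1 September 2022 is a Thursday, so the first Saturday is September 3 and the second is September 10.
At the standard offset (UTC+10:30), 16:00 UTC + 10h30m = 02:30 Ishora Province standard time (rolling into the next day, 11 April 2022).
The standard-time date in Ishora Province, April 11, 2022, is outside the daylight-saving period (17 April – 10 September), so Ishora Province is on standard time, UTC+10:30.
16:00 UTC + 10h30m = 02:30 local (rolling into the next day, 11 April 2022).

02:30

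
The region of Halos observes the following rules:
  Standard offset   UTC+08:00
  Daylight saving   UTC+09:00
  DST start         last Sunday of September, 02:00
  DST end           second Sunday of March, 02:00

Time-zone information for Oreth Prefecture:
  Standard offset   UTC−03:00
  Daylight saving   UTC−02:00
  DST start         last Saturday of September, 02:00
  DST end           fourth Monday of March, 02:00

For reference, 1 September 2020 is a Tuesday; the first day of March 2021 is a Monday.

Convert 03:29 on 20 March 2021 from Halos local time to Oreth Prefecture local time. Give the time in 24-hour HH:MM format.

17:29

1 September 2020 is a Tuesday, so Sundays fall on 6, 13, 20, 27; the last is September 27.
1 March 2021 is a Monday, so the first Sunday is March 7 and the second is March 14.
20 March 2021 does not fall between 27 September 2020 and 14 March 2021, so daylight saving is not in effect and Halos is at UTC+08:00.
03:29 Halos − 8h = 19:29 UTC (rolling into the previous day, 19 March 2021).
1 September 2020 is a Tuesday, so Saturdays fall on 5, 12, 19, 26; the last is September 26.
1 March 2021 is a Monday, so the first Monday is March 1 and the fourth is March 22.
At the standard offset (UTC−03:00), 19:29 UTC − 3h = 16:29 Oreth Prefecture standard time.
The standard-time date in Oreth Prefecture, 19 March 2021, lies within the daylight-saving period (26 September 2020 – 22 March 2021), so Oreth Prefecture is on daylight time, UTC−02:00.
19:29 UTC − 2h = 17:29 Oreth Prefecture.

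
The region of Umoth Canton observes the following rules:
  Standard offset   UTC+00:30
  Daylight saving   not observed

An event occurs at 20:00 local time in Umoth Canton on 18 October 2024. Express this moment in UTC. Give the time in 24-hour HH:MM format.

Umoth Canton stays on UTC+00:30 all year.
20:00 local − 0h30m = 19:30 UTC.

19:30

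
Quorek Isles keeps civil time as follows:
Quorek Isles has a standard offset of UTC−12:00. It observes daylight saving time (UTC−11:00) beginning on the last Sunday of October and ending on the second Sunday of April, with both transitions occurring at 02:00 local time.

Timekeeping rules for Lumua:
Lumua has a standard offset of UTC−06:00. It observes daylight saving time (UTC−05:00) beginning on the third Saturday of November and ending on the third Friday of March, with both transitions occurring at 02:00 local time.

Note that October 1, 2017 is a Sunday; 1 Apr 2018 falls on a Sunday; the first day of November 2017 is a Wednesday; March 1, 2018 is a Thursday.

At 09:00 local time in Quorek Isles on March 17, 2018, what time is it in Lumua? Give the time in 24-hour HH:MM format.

14:00

1 October 2017 is a Sunday, so Sundays fall on 1, 8, 15, 22, 29; the last is October 29.
1 April 2018 is a Sunday, so the first Sunday is April 1 and the second is April 8.
March 17, 2018 lies within the daylight-saving period (29 October 2017 – 8 April 2018), so Quorek Isles is on daylight time, UTC−11:00.
09:00 Quorek Isles + 11h = 20:00 UTC.
1 November 2017 is a Wednesday, so the first Saturday is November 4 and the third is November 18.
1 March 2018 is a Thursday, so the first Friday is March 2 and the third is March 16.
At the standard offset (UTC−06:00), 20:00 UTC − 6h = 14:00 Lumua standard time.
The standard-time date in Lumua, March 17, 2018, is outside the daylight-saving period (18 November 2017 – 16 March 2018), so Lumua is on standard time, UTC−06:00.
20:00 UTC − 6h = 14:00 Lumua.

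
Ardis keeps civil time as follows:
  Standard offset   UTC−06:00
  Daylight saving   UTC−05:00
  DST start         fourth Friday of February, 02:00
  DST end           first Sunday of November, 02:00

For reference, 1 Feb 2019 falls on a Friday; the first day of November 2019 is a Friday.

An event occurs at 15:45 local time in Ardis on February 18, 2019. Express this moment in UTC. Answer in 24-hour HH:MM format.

1 February 2019 is a Friday, so the first Friday is February 1 and the fourth is February 22.
1 November 2019 is a Friday, so the first Sunday is November 3.
February 18, 2019 does not fall between 22 February and 3 November, so daylight saving is not in effect and Ardis is at UTC−06:00.
15:45 local + 6h = 21:45 UTC.

21:45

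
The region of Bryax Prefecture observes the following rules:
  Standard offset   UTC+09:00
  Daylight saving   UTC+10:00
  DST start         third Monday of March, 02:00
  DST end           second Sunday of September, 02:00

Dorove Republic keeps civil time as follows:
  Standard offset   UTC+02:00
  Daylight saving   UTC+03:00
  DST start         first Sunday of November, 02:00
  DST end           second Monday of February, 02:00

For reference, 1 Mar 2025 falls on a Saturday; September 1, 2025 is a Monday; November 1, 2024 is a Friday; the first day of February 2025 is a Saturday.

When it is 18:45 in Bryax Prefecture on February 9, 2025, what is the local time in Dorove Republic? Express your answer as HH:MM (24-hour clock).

1 March 2025 is a Saturday, so the first Monday is March 3 and the third is March 17.
1 September 2025 is a Monday, so the first Sunday is September 7 and the second is September 14.
February 9, 2025 does not fall between 17 March and 14 September, so daylight saving is not in effect and Bryax Prefecture is at UTC+09:00.
18:45 Bryax Prefecture − 9h = 09:45 UTC.
1 November 2024 is a Friday, so the first Sunday is November 3.
1 February 2025 is a Saturday, so the first Monday is February 3 and the second is February 10.
At the standard offset (UTC+02:00), 09:45 UTC + 2h = 11:45 Dorove Republic standard time.
The standard-time date in Dorove Republic, February 9, 2025, falls between 3 November 2024 and 10 February 2025, so daylight saving is in effect and Dorove Republic is at UTC+03:00.
09:45 UTC + 3h = 12:45 Dorove Republic.

12:45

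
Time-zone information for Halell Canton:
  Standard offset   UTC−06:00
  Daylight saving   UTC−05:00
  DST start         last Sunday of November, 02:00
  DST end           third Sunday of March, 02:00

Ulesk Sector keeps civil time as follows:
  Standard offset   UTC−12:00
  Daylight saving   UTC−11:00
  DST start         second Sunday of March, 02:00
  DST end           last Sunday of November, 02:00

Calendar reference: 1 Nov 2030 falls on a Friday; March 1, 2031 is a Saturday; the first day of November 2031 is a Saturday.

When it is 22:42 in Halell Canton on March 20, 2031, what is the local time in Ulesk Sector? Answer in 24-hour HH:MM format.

17:42

1 November 2030 is a Friday, so Sundays fall on 3, 10, 17, 24; the last is November 24.
1 March 2031 is a Saturday, so the first Sunday is March 2 and the third is March 16.
Daylight saving runs 24 November 2030 – 16 March 2031; March 20, 2031 is outside that window, so Halell Canton is on standard time at UTC−06:00.
22:42 Halell Canton + 6h = 04:42 UTC (rolling into the next day, 21 March 2031).
1 March 2031 is a Saturday, so the first Sunday is March 2 and the second is March 9.
1 November 2031 is a Saturday, so Sundays fall on 2, 9, 16, 23, 30; the last is November 30.
At the standard offset (UTC−12:00), 04:42 UTC − 12h = 16:42 Ulesk Sector standard time (rolling into the previous day, 20 March 2031).
The standard-time date in Ulesk Sector, March 20, 2031, lies within the daylight-saving period (9 March – 30 November), so Ulesk Sector is on daylight time, UTC−11:00.
04:42 UTC − 11h = 17:42 Ulesk Sector (rolling into the previous day, 20 March 2031).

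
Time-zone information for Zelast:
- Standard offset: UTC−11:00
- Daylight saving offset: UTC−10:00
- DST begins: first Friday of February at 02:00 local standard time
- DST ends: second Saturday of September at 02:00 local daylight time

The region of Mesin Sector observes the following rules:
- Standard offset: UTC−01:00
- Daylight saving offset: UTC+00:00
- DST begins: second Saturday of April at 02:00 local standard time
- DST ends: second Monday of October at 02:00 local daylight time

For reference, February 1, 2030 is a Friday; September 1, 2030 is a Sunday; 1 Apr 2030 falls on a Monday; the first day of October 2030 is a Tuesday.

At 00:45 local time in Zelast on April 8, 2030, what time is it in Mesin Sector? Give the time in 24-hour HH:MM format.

1 February 2030 is a Friday, so the first Friday is February 1.
1 September 2030 is a Sunday, so the first Saturday is September 7 and the second is September 14.
Daylight saving runs 1 February – 14 September; April 8, 2030 is inside that window, so Zelast is at UTC−10:00.
00:45 Zelast + 10h = 10:45 UTC.
1 April 2030 is a Monday, so the first Saturday is April 6 and the second is April 13.
1 October 2030 is a Tuesday, so the first Monday is October 7 and the second is October 14.
At the standard offset (UTC−01:00), 10:45 UTC − 1h = 09:45 Mesin Sector standard time.
Daylight saving runs 13 April – 14 October; the standard-time date in Mesin Sector, April 8, 2030, is outside that window, so Mesin Sector is on standard time at UTC−01:00.
10:45 UTC − 1h = 09:45 Mesin Sector.

09:45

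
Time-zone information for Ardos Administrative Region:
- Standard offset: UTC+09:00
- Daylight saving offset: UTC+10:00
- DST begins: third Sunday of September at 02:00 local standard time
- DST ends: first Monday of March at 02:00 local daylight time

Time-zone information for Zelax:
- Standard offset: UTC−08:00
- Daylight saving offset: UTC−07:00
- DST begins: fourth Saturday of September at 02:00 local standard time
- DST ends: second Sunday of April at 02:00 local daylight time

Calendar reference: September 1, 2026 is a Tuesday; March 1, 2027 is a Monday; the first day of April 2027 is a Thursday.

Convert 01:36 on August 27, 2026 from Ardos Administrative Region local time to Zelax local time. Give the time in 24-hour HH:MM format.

1 September 2026 is a Tuesday, so the first Sunday is September 6 and the third is September 20.
1 March 2027 is a Monday, so the first Monday is March 1.
Daylight saving runs 20 September 2026 – 1 March 2027; August 27, 2026 is outside that window, so Ardos Administrative Region is on standard time at UTC+09:00.
01:36 Ardos Administrative Region − 9h = 16:36 UTC (rolling into the previous day, 26 August 2026).
1 September 2026 is a Tuesday, so the first Saturday is September 5 and the fourth is September 26.
1 April 2027 is a Thursday, so the first Sunday is April 4 and the second is April 11.
At the standard offset (UTC−08:00), 16:36 UTC − 8h = 08:36 Zelax standard time.
Daylight saving runs 26 September 2026 – 11 April 2027; the standard-time date in Zelax, August 26, 2026, is outside that window, so Zelax is on standard time at UTC−08:00.
16:36 UTC − 8h = 08:36 Zelax.

08:36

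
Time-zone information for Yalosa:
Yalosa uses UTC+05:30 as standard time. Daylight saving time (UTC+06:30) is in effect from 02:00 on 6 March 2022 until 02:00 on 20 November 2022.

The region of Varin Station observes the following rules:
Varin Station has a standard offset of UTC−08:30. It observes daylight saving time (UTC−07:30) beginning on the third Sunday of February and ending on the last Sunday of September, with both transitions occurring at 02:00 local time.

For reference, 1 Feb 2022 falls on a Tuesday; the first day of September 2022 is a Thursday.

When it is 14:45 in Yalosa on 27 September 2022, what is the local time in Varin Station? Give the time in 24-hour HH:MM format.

Daylight saving runs 6 March – 20 November; 27 September 2022 is inside that window, so Yalosa is at UTC+06:30.
14:45 Yalosa − 6h30m = 08:15 UTC.
1 February 2022 is a Tuesday, so the first Sunday is February 6 and the third is February 20.
1 September 2022 is a Thursday, so Sundays fall on 4, 11, 18, 25; the last is September 25.
At the standard offset (UTC−08:30), 08:15 UTC − 8h30m = 23:45 Varin Station standard time (rolling into the previous day, 26 September 2022).
The standard-time date in Varin Station, 26 September 2022, does not fall between 20 February and 25 September, so daylight saving is not in effect and Varin Station is at UTC−08:30.
08:15 UTC − 8h30m = 23:45 Varin Station (rolling into the previous day, 26 September 2022).

23:45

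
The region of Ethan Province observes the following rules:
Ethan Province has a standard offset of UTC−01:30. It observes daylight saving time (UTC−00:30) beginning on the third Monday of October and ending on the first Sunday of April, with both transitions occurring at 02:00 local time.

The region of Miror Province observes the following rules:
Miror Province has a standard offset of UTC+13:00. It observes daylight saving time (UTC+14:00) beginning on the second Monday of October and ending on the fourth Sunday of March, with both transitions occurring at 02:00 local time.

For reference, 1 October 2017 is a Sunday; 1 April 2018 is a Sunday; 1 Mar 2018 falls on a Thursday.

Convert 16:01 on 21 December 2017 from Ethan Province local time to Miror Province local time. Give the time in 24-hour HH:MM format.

06:31

1 October 2017 is a Sunday, so the first Monday is October 2 and the third is October 16.
1 April 2018 is a Sunday, so the first Sunday is April 1.
Daylight saving runs 16 October 2017 – 1 April 2018; 21 December 2017 is inside that window, so Ethan Province is at UTC−00:30.
16:01 Ethan Province + 0h30m = 16:31 UTC.
1 October 2017 is a Sunday, so the first Monday is October 2 and the second is October 9.
1 March 2018 is a Thursday, so the first Sunday is March 4 and the fourth is March 25.
At the standard offset (UTC+13:00), 16:31 UTC + 13h = 05:31 Miror Province standard time (rolling into the next day, 22 December 2017).
Daylight saving runs 9 October 2017 – 25 March 2018; the standard-time date in Miror Province, 22 December 2017, is inside that window, so Miror Province is at UTC+14:00.
16:31 UTC + 14h = 06:31 Miror Province (rolling into the next day, 22 December 2017).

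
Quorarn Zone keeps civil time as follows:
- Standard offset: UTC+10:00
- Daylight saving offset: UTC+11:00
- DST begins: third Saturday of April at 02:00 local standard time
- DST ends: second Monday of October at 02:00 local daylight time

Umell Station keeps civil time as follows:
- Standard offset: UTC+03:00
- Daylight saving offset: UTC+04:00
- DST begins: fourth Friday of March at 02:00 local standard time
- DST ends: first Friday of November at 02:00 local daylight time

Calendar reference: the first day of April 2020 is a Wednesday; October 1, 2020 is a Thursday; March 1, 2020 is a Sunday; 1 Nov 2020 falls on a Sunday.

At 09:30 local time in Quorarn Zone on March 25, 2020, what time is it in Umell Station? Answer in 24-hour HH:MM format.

02:30

1 April 2020 is a Wednesday, so the first Saturday is April 4 and the third is April 18.
1 October 2020 is a Thursday, so the first Monday is October 5 and the second is October 12.
March 25, 2020 does not fall between 18 April and 12 October, so daylight saving is not in effect and Quorarn Zone is at UTC+10:00.
09:30 Quorarn Zone − 10h = 23:30 UTC (rolling into the previous day, 24 March 2020).
1 March 2020 is a Sunday, so the first Friday is March 6 and the fourth is March 27.
1 November 2020 is a Sunday, so the first Friday is November 6.
At the standard offset (UTC+03:00), 23:30 UTC + 3h = 02:30 Umell Station standard time (rolling into the next day, 25 March 2020).
Daylight saving runs 27 March – 6 November; the standard-time date in Umell Station, March 25, 2020, is outside that window, so Umell Station is on standard time at UTC+03:00.
23:30 UTC + 3h = 02:30 Umell Station (rolling into the next day, 25 March 2020).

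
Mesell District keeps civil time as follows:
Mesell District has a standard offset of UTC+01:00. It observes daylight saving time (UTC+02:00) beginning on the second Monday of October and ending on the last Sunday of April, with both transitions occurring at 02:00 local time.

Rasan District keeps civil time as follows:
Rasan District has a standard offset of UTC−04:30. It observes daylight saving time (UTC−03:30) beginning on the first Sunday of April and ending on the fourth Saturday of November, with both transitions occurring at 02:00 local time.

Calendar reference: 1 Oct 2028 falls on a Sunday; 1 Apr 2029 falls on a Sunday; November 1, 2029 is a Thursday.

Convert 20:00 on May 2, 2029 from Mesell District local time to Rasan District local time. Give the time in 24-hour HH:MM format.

1 October 2028 is a Sunday, so the first Monday is October 2 and the second is October 9.
1 April 2029 is a Sunday, so Sundays fall on 1, 8, 15, 22, 29; the last is April 29.
May 2, 2029 does not fall between 9 October 2028 and 29 April 2029, so daylight saving is not in effect and Mesell District is at UTC+01:00.
20:00 Mesell District − 1h = 19:00 UTC.
1 April 2029 is a Sunday, so the first Sunday is April 1.
1 November 2029 is a Thursday, so the first Saturday is November 3 and the fourth is November 24.
At the standard offset (UTC−04:30), 19:00 UTC − 4h30m = 14:30 Rasan District standard time.
The standard-time date in Rasan District, May 2, 2029, lies within the daylight-saving period (1 April – 24 November), so Rasan District is on daylight time, UTC−03:30.
19:00 UTC − 3h30m = 15:30 Rasan District.

15:30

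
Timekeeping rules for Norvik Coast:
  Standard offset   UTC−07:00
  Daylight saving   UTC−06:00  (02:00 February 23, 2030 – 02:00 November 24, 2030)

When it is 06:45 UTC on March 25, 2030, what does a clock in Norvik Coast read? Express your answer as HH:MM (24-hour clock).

At the standard offset (UTC−07:00), 06:45 UTC − 7h = 23:45 Norvik Coast standard time (rolling into the previous day, 24 March 2030).
Daylight saving runs 23 February – 24 November; the standard-time date in Norvik Coast, March 24, 2030, is inside that window, so Norvik Coast is at UTC−06:00.
06:45 UTC − 6h = 00:45 local.

00:45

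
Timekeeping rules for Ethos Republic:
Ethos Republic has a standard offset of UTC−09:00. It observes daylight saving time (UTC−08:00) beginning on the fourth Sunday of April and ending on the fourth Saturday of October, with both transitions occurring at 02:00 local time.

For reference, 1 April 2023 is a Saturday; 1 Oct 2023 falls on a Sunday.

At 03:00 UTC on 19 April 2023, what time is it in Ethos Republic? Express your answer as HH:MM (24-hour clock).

1 April 2023 is a Saturday, so the first Sunday is April 2 and the fourth is April 23.
1 October 2023 is a Sunday, so the first Saturday is October 7 and the fourth is October 28.
At the standard offset (UTC−09:00), 03:00 UTC − 9h = 18:00 Ethos Republic standard time (rolling into the previous day, 18 April 2023).
The standard-time date in Ethos Republic, 18 April 2023, is outside the daylight-saving period (23 April – 28 October), so Ethos Republic is on standard time, UTC−09:00.
03:00 UTC − 9h = 18:00 local (rolling into the previous day, 18 April 2023).

18:00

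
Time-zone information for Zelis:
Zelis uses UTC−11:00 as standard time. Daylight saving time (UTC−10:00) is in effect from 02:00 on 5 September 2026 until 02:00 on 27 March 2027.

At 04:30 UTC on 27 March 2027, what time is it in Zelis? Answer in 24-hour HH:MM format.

18:30

At the standard offset (UTC−11:00), 04:30 UTC − 11h = 17:30 Zelis standard time (rolling into the previous day, 26 March 2027).
Daylight saving runs 5 September 2026 – 27 March 2027; the standard-time date in Zelis, 26 March 2027, is inside that window, so Zelis is at UTC−10:00.
04:30 UTC − 10h = 18:30 local (rolling into the previous day, 26 March 2027).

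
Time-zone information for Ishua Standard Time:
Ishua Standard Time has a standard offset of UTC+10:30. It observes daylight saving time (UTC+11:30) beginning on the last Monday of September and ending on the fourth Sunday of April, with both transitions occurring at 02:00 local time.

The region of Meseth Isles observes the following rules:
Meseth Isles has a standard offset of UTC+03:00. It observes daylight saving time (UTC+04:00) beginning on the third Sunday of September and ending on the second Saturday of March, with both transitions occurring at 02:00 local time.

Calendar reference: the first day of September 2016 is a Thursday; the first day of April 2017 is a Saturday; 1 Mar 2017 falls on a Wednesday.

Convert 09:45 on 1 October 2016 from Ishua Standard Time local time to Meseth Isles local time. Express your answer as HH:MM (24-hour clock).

02:15

1 September 2016 is a Thursday, so Mondays fall on 5, 12, 19, 26; the last is September 26.
1 April 2017 is a Saturday, so the first Sunday is April 2 and the fourth is April 23.
1 October 2016 lies within the daylight-saving period (26 September 2016 – 23 April 2017), so Ishua Standard Time is on daylight time, UTC+11:30.
09:45 Ishua Standard Time − 11h30m = 22:15 UTC (rolling into the previous day, 30 September 2016).
1 September 2016 is a Thursday, so the first Sunday is September 4 and the third is September 18.
1 March 2017 is a Wednesday, so the first Saturday is March 4 and the second is March 11.
At the standard offset (UTC+03:00), 22:15 UTC + 3h = 01:15 Meseth Isles standard time (rolling into the next day, 1 October 2016).
The standard-time date in Meseth Isles, 1 October 2016, lies within the daylight-saving period (18 September 2016 – 11 March 2017), so Meseth Isles is on daylight time, UTC+04:00.
22:15 UTC + 4h = 02:15 Meseth Isles (rolling into the next day, 1 October 2016).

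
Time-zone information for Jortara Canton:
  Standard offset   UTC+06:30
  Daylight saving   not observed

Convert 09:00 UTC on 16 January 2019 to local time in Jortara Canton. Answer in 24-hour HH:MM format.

15:30

Jortara Canton has no daylight saving, so its offset is UTC+06:30 year-round.
09:00 UTC + 6h30m = 15:30 local.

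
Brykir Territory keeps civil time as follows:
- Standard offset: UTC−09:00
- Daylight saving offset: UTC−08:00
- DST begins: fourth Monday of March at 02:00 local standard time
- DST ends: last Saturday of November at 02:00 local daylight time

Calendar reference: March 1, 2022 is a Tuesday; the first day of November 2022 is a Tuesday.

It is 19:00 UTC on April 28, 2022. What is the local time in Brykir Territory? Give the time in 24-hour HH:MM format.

1 March 2022 is a Tuesday, so the first Monday is March 7 and the fourth is March 28.
1 November 2022 is a Tuesday, so Saturdays fall on 5, 12, 19, 26; the last is November 26.
At the standard offset (UTC−09:00), 19:00 UTC − 9h = 10:00 Brykir Territory standard time.
The standard-time date in Brykir Territory, April 28, 2022, falls between 28 March and 26 November, so daylight saving is in effect and Brykir Territory is at UTC−08:00.
19:00 UTC − 8h = 11:00 local.

11:00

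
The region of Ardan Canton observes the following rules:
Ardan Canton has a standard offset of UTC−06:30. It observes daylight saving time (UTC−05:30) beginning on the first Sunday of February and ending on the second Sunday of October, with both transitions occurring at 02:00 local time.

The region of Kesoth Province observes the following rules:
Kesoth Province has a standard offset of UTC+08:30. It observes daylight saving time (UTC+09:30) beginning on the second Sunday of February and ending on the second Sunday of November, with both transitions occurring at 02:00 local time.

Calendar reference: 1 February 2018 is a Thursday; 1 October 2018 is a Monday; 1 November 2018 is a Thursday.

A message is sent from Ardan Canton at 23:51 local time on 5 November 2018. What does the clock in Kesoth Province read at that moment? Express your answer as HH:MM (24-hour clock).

15:51

1 February 2018 is a Thursday, so the first Sunday is February 4.
1 October 2018 is a Monday, so the first Sunday is October 7 and the second is October 14.
Daylight saving runs 4 February – 14 October; 5 November 2018 is outside that window, so Ardan Canton is on standard time at UTC−06:30.
23:51 Ardan Canton + 6h30m = 06:21 UTC (rolling into the next day, 6 November 2018).
1 February 2018 is a Thursday, so the first Sunday is February 4 and the second is February 11.
1 November 2018 is a Thursday, so the first Sunday is November 4 and the second is November 11.
At the standard offset (UTC+08:30), 06:21 UTC + 8h30m = 14:51 Kesoth Province standard time.
The standard-time date in Kesoth Province, 6 November 2018, falls between 11 February and 11 November, so daylight saving is in effect and Kesoth Province is at UTC+09:30.
06:21 UTC + 9h30m = 15:51 Kesoth Province.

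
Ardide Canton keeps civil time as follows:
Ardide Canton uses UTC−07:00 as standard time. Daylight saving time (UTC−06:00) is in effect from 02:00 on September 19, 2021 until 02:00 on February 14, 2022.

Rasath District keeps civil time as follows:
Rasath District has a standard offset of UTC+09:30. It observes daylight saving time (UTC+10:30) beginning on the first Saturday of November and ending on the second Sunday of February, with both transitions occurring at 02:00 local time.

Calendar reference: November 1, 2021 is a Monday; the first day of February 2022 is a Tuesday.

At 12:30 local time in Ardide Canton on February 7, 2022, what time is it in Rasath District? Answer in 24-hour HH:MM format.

Daylight saving runs 19 September 2021 – 14 February 2022; February 7, 2022 is inside that window, so Ardide Canton is at UTC−06:00.
12:30 Ardide Canton + 6h = 18:30 UTC.
1 November 2021 is a Monday, so the first Saturday is November 6.
1 February 2022 is a Tuesday, so the first Sunday is February 6 and the second is February 13.
At the standard offset (UTC+09:30), 18:30 UTC + 9h30m = 04:00 Rasath District standard time (rolling into the next day, 8 February 2022).
The standard-time date in Rasath District, February 8, 2022, falls between 6 November 2021 and 13 February 2022, so daylight saving is in effect and Rasath District is at UTC+10:30.
18:30 UTC + 10h30m = 05:00 Rasath District (rolling into the next day, 8 February 2022).

05:00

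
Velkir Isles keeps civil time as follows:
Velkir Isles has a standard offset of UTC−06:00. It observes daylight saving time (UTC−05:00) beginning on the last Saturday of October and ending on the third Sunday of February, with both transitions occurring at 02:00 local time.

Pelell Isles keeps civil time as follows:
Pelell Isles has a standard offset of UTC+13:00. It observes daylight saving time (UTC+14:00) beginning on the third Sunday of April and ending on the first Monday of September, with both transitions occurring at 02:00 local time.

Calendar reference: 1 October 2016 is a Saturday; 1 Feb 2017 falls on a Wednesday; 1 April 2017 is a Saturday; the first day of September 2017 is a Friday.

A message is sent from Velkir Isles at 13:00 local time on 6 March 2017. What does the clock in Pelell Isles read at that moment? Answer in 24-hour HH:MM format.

1 October 2016 is a Saturday, so Saturdays fall on 1, 8, 15, 22, 29; the last is October 29.
1 February 2017 is a Wednesday, so the first Sunday is February 5 and the third is February 19.
6 March 2017 is outside the daylight-saving period (29 October 2016 – 19 February 2017), so Velkir Isles is on standard time, UTC−06:00.
13:00 Velkir Isles + 6h = 19:00 UTC.
1 April 2017 is a Saturday, so the first Sunday is April 2 and the third is April 16.
1 September 2017 is a Friday, so the first Monday is September 4.
At the standard offset (UTC+13:00), 19:00 UTC + 13h = 08:00 Pelell Isles standard time (rolling into the next day, 7 March 2017).
The standard-time date in Pelell Isles, 7 March 2017, is outside the daylight-saving period (16 April – 4 September), so Pelell Isles is on standard time, UTC+13:00.
19:00 UTC + 13h = 08:00 Pelell Isles (rolling into the next day, 7 March 2017).

08:00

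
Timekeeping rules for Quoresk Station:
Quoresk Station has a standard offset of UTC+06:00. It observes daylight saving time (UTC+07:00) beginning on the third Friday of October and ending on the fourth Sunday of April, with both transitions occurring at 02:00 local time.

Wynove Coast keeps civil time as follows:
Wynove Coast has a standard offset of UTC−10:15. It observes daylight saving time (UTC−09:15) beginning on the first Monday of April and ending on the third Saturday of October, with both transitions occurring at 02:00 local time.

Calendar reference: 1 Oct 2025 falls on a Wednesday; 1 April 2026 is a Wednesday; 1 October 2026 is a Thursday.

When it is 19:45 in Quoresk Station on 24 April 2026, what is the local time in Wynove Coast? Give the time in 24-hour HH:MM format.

03:30

1 October 2025 is a Wednesday, so the first Friday is October 3 and the third is October 17.
1 April 2026 is a Wednesday, so the first Sunday is April 5 and the fourth is April 26.
24 April 2026 falls between 17 October 2025 and 26 April 2026, so daylight saving is in effect and Quoresk Station is at UTC+07:00.
19:45 Quoresk Station − 7h = 12:45 UTC.
1 April 2026 is a Wednesday, so the first Monday is April 6.
1 October 2026 is a Thursday, so the first Saturday is October 3 and the third is October 17.
At the standard offset (UTC−10:15), 12:45 UTC − 10h15m = 02:30 Wynove Coast standard time.
The standard-time date in Wynove Coast, 24 April 2026, falls between 6 April and 17 October, so daylight saving is in effect and Wynove Coast is at UTC−09:15.
12:45 UTC − 9h15m = 03:30 Wynove Coast.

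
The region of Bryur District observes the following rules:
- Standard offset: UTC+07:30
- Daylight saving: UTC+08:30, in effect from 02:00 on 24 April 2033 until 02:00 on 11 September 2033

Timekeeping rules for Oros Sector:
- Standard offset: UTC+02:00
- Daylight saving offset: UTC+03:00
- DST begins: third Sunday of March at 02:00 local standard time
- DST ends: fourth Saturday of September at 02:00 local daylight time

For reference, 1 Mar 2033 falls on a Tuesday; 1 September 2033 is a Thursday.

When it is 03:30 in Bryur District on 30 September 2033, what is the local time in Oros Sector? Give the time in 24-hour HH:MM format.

22:00

Daylight saving runs 24 April – 11 September; 30 September 2033 is outside that window, so Bryur District is on standard time at UTC+07:30.
03:30 Bryur District − 7h30m = 20:00 UTC (rolling into the previous day, 29 September 2033).
1 March 2033 is a Tuesday, so the first Sunday is March 6 and the third is March 20.
1 September 2033 is a Thursday, so the first Saturday is September 3 and the fourth is September 24.
At the standard offset (UTC+02:00), 20:00 UTC + 2h = 22:00 Oros Sector standard time.
The standard-time date in Oros Sector, 29 September 2033, does not fall between 20 March and 24 September, so daylight saving is not in effect and Oros Sector is at UTC+02:00.
20:00 UTC + 2h = 22:00 Oros Sector.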